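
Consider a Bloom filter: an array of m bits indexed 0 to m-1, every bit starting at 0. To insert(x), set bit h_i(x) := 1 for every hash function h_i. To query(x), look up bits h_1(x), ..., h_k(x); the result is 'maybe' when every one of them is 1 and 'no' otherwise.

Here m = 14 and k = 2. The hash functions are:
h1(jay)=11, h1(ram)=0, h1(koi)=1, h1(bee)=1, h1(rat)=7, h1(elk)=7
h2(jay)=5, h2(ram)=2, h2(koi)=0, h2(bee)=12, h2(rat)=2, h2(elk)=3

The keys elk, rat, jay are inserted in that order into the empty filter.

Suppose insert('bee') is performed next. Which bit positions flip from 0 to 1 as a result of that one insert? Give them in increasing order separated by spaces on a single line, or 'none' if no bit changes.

Start: bits=00000000000000
After insert 'elk': sets bits 3 7 -> bits=00010001000000
After insert 'rat': sets bits 2 7 -> bits=00110001000000
After insert 'jay': sets bits 5 11 -> bits=00110101000100
insert 'bee' would touch bits 1 12; currently bit1=0, bit12=0
Bits that are 0 among those (would change 0->1): 1 12

Answer: 1 12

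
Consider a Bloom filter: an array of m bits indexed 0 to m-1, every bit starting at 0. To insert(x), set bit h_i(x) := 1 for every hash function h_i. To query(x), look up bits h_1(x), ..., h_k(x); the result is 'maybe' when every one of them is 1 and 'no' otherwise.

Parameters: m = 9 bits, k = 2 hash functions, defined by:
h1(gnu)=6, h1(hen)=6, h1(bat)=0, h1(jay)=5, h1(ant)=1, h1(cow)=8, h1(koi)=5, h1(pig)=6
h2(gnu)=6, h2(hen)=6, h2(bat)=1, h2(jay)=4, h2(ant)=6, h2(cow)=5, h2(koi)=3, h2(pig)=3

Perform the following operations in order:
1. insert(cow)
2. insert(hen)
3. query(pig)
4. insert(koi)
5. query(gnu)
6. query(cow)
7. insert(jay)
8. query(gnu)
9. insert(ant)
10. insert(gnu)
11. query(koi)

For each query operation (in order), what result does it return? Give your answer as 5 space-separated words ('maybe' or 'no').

Start: bits=000000000
Op 1: insert cow -> sets bits 5 8 -> bits=000001001
Op 2: insert hen -> sets bits 6 -> bits=000001101
Op 3: query pig -> checks bit3=0, bit6=1 (has a 0) -> no
Op 4: insert koi -> sets bits 3 5 -> bits=000101101
Op 5: query gnu -> checks bit6=1 (all 1) -> maybe
Op 6: query cow -> checks bit5=1, bit8=1 (all 1) -> maybe
Op 7: insert jay -> sets bits 4 5 -> bits=000111101
Op 8: query gnu -> checks bit6=1 (all 1) -> maybe
Op 9: insert ant -> sets bits 1 6 -> bits=010111101
Op 10: insert gnu -> sets bits 6 -> bits=010111101
Op 11: query koi -> checks bit3=1, bit5=1 (all 1) -> maybe
Query results in order: no maybe maybe maybe maybe

Answer: no maybe maybe maybe maybe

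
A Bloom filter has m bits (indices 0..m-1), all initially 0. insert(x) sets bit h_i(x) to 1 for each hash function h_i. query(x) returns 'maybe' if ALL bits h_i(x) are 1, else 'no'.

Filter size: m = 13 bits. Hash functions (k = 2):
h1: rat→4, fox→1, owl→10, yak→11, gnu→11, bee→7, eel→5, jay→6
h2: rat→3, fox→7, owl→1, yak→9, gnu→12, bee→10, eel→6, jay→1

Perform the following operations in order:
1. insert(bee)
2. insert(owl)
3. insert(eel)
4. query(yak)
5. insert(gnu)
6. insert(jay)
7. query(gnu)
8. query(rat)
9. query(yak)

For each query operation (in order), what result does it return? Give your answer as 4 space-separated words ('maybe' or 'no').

Answer: no maybe no no

Derivation:
Start: bits=0000000000000
Op 1: insert bee -> sets bits 7 10 -> bits=0000000100100
Op 2: insert owl -> sets bits 1 10 -> bits=0100000100100
Op 3: insert eel -> sets bits 5 6 -> bits=0100011100100
Op 4: query yak -> checks bit9=0, bit11=0 (has a 0) -> no
Op 5: insert gnu -> sets bits 11 12 -> bits=0100011100111
Op 6: insert jay -> sets bits 1 6 -> bits=0100011100111
Op 7: query gnu -> checks bit11=1, bit12=1 (all 1) -> maybe
Op 8: query rat -> checks bit3=0, bit4=0 (has a 0) -> no
Op 9: query yak -> checks bit9=0, bit11=1 (has a 0) -> no
Query results in order: no maybe no no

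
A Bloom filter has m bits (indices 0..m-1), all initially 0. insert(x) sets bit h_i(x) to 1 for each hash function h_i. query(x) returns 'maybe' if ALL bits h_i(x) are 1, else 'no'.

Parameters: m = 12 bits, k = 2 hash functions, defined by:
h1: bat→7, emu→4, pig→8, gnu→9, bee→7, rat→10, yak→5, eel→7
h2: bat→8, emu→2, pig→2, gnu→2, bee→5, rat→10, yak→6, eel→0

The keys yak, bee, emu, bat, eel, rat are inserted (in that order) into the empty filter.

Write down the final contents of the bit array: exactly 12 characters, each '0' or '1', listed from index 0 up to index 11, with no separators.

Start: bits=000000000000
After insert 'yak': sets bits 5 6 -> bits=000001100000
After insert 'bee': sets bits 5 7 -> bits=000001110000
After insert 'emu': sets bits 2 4 -> bits=001011110000
After insert 'bat': sets bits 7 8 -> bits=001011111000
After insert 'eel': sets bits 0 7 -> bits=101011111000
After insert 'rat': sets bits 10 -> bits=101011111010

Answer: 101011111010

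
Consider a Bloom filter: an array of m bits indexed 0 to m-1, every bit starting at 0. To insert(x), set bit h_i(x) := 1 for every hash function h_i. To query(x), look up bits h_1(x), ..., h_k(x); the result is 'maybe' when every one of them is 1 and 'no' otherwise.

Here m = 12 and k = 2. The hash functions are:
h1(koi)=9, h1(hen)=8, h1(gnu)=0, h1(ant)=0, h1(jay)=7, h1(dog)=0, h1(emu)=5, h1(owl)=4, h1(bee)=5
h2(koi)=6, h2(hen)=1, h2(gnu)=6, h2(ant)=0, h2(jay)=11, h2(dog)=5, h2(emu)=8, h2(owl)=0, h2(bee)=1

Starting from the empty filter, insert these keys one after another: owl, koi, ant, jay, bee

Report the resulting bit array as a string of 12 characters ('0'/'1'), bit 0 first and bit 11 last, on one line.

Start: bits=000000000000
After insert 'owl': sets bits 0 4 -> bits=100010000000
After insert 'koi': sets bits 6 9 -> bits=100010100100
After insert 'ant': sets bits 0 -> bits=100010100100
After insert 'jay': sets bits 7 11 -> bits=100010110101
After insert 'bee': sets bits 1 5 -> bits=110011110101

Answer: 110011110101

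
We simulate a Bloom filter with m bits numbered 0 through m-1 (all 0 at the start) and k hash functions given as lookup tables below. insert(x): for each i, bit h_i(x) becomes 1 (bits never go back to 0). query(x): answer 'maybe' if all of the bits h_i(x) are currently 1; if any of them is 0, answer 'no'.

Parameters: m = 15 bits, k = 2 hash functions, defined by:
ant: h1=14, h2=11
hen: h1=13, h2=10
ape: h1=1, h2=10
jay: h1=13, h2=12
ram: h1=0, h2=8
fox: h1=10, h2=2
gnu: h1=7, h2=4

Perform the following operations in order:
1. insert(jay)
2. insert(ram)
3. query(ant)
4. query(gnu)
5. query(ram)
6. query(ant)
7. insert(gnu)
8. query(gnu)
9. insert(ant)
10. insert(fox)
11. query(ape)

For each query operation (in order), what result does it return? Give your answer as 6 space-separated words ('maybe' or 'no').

Answer: no no maybe no maybe no

Derivation:
Start: bits=000000000000000
Op 1: insert jay -> sets bits 12 13 -> bits=000000000000110
Op 2: insert ram -> sets bits 0 8 -> bits=100000001000110
Op 3: query ant -> checks bit11=0, bit14=0 (has a 0) -> no
Op 4: query gnu -> checks bit4=0, bit7=0 (has a 0) -> no
Op 5: query ram -> checks bit0=1, bit8=1 (all 1) -> maybe
Op 6: query ant -> checks bit11=0, bit14=0 (has a 0) -> no
Op 7: insert gnu -> sets bits 4 7 -> bits=100010011000110
Op 8: query gnu -> checks bit4=1, bit7=1 (all 1) -> maybe
Op 9: insert ant -> sets bits 11 14 -> bits=100010011001111
Op 10: insert fox -> sets bits 2 10 -> bits=101010011011111
Op 11: query ape -> checks bit1=0, bit10=1 (has a 0) -> no
Query results in order: no no maybe no maybe no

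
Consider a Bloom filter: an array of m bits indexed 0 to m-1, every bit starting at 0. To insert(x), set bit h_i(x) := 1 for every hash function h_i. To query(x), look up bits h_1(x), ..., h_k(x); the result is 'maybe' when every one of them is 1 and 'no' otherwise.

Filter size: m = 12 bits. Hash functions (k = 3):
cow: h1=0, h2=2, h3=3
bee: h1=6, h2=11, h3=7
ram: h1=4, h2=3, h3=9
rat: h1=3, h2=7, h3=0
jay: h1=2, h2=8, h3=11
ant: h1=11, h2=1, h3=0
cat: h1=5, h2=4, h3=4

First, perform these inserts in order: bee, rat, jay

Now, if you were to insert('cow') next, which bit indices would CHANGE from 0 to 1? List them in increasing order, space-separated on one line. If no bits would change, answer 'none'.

Start: bits=000000000000
After insert 'bee': sets bits 6 7 11 -> bits=000000110001
After insert 'rat': sets bits 0 3 7 -> bits=100100110001
After insert 'jay': sets bits 2 8 11 -> bits=101100111001
insert 'cow' would touch bits 0 2 3; currently bit0=1, bit2=1, bit3=1
Bits that are 0 among those (would change 0->1): none

Answer: none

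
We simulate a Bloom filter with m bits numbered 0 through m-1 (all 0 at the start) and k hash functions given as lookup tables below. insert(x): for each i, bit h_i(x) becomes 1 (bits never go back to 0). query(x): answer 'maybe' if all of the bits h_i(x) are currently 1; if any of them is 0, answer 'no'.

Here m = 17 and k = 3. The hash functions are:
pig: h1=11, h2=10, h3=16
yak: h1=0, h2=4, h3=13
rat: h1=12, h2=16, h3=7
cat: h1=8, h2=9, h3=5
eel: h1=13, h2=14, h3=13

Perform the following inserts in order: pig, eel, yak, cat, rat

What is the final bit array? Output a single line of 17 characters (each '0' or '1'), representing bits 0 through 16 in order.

Answer: 10001101111111101

Derivation:
Start: bits=00000000000000000
After insert 'pig': sets bits 10 11 16 -> bits=00000000001100001
After insert 'eel': sets bits 13 14 -> bits=00000000001101101
After insert 'yak': sets bits 0 4 13 -> bits=10001000001101101
After insert 'cat': sets bits 5 8 9 -> bits=10001100111101101
After insert 'rat': sets bits 7 12 16 -> bits=10001101111111101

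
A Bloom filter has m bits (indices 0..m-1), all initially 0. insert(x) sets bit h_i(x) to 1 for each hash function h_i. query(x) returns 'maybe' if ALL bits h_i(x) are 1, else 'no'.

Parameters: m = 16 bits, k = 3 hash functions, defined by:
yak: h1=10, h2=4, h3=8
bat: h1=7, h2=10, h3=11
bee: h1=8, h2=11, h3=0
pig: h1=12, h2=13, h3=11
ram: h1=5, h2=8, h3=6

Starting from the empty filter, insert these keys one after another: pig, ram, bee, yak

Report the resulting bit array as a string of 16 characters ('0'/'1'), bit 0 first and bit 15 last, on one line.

Answer: 1000111010111100

Derivation:
Start: bits=0000000000000000
After insert 'pig': sets bits 11 12 13 -> bits=0000000000011100
After insert 'ram': sets bits 5 6 8 -> bits=0000011010011100
After insert 'bee': sets bits 0 8 11 -> bits=1000011010011100
After insert 'yak': sets bits 4 8 10 -> bits=1000111010111100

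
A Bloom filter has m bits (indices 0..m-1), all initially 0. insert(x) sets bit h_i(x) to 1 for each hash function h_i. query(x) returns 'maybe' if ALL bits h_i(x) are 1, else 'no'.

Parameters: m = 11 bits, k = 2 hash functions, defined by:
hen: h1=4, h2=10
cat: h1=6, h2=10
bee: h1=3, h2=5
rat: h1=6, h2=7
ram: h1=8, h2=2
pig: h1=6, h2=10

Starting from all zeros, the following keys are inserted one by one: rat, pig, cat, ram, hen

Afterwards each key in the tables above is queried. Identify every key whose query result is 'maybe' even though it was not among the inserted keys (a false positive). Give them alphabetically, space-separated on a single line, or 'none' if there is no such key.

Answer: none

Derivation:
Start: bits=00000000000
After insert 'rat': sets bits 6 7 -> bits=00000011000
After insert 'pig': sets bits 6 10 -> bits=00000011001
After insert 'cat': sets bits 6 10 -> bits=00000011001
After insert 'ram': sets bits 2 8 -> bits=00100011101
After insert 'hen': sets bits 4 10 -> bits=00101011101
Not inserted: bee — query each against bits=00101011101:
query bee: checks bit3=0, bit5=0 (has a 0) -> no => not a false positive
False positives (alphabetical): none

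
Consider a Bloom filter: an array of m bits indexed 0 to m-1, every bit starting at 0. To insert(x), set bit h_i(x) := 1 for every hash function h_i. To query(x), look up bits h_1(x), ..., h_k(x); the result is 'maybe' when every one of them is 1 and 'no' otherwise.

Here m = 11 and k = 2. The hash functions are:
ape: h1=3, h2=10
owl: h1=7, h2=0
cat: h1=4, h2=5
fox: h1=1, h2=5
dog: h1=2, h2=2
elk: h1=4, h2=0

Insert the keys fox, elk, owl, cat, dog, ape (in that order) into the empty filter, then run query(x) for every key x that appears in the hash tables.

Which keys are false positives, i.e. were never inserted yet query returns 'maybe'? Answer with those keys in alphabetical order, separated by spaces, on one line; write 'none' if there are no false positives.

Start: bits=00000000000
After insert 'fox': sets bits 1 5 -> bits=01000100000
After insert 'elk': sets bits 0 4 -> bits=11001100000
After insert 'owl': sets bits 0 7 -> bits=11001101000
After insert 'cat': sets bits 4 5 -> bits=11001101000
After insert 'dog': sets bits 2 -> bits=11101101000
After insert 'ape': sets bits 3 10 -> bits=11111101001
Not inserted: (none) — query each against bits=11111101001:
False positives (alphabetical): none

Answer: none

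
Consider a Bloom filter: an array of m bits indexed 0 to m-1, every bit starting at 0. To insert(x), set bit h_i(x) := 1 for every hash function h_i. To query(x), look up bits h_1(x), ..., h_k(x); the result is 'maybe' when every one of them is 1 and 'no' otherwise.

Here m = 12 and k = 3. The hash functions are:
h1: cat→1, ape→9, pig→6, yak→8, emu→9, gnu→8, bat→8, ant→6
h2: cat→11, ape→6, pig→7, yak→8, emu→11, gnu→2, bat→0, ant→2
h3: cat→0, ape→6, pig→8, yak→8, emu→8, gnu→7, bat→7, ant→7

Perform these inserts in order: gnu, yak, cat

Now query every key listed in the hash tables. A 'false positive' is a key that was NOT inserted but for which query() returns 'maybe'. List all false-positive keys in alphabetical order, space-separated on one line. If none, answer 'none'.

Start: bits=000000000000
After insert 'gnu': sets bits 2 7 8 -> bits=001000011000
After insert 'yak': sets bits 8 -> bits=001000011000
After insert 'cat': sets bits 0 1 11 -> bits=111000011001
Not inserted: ant ape bat emu pig — query each against bits=111000011001:
query ant: checks bit2=1, bit6=0, bit7=1 (has a 0) -> no => not a false positive
query ape: checks bit6=0, bit9=0 (has a 0) -> no => not a false positive
query bat: checks bit0=1, bit7=1, bit8=1 (all 1) -> maybe => FALSE POSITIVE
query emu: checks bit8=1, bit9=0, bit11=1 (has a 0) -> no => not a false positive
query pig: checks bit6=0, bit7=1, bit8=1 (has a 0) -> no => not a false positive
False positives (alphabetical): bat

Answer: bat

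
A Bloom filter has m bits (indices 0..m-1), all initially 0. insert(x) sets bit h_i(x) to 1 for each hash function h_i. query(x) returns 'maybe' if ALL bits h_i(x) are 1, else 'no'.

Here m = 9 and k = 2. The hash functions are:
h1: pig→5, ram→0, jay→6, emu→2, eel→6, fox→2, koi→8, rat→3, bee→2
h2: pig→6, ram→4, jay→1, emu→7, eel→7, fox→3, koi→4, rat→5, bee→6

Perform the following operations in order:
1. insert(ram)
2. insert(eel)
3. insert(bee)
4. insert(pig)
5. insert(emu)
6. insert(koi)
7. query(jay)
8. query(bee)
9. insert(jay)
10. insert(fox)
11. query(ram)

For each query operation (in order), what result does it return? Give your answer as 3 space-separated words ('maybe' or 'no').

Start: bits=000000000
Op 1: insert ram -> sets bits 0 4 -> bits=100010000
Op 2: insert eel -> sets bits 6 7 -> bits=100010110
Op 3: insert bee -> sets bits 2 6 -> bits=101010110
Op 4: insert pig -> sets bits 5 6 -> bits=101011110
Op 5: insert emu -> sets bits 2 7 -> bits=101011110
Op 6: insert koi -> sets bits 4 8 -> bits=101011111
Op 7: query jay -> checks bit1=0, bit6=1 (has a 0) -> no
Op 8: query bee -> checks bit2=1, bit6=1 (all 1) -> maybe
Op 9: insert jay -> sets bits 1 6 -> bits=111011111
Op 10: insert fox -> sets bits 2 3 -> bits=111111111
Op 11: query ram -> checks bit0=1, bit4=1 (all 1) -> maybe
Query results in order: no maybe maybe

Answer: no maybe maybe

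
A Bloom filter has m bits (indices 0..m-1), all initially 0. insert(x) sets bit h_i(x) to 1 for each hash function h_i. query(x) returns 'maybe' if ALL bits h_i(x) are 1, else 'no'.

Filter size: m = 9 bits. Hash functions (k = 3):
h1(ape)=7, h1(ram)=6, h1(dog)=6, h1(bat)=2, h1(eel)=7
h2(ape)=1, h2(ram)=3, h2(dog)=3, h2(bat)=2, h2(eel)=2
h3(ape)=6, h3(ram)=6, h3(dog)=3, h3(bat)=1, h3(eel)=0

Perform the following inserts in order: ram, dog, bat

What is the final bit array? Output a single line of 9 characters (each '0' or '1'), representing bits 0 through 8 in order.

Answer: 011100100

Derivation:
Start: bits=000000000
After insert 'ram': sets bits 3 6 -> bits=000100100
After insert 'dog': sets bits 3 6 -> bits=000100100
After insert 'bat': sets bits 1 2 -> bits=011100100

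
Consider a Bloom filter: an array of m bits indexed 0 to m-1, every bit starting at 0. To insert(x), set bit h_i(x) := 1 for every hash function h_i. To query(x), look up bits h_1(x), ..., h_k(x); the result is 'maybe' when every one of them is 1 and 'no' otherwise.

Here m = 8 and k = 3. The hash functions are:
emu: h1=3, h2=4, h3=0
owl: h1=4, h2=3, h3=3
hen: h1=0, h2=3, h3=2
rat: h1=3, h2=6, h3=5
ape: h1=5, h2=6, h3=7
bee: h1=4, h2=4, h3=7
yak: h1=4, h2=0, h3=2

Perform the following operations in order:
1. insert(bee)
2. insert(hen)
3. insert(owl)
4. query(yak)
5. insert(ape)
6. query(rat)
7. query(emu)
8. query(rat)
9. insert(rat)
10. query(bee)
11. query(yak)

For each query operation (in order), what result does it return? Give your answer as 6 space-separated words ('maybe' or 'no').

Answer: maybe maybe maybe maybe maybe maybe

Derivation:
Start: bits=00000000
Op 1: insert bee -> sets bits 4 7 -> bits=00001001
Op 2: insert hen -> sets bits 0 2 3 -> bits=10111001
Op 3: insert owl -> sets bits 3 4 -> bits=10111001
Op 4: query yak -> checks bit0=1, bit2=1, bit4=1 (all 1) -> maybe
Op 5: insert ape -> sets bits 5 6 7 -> bits=10111111
Op 6: query rat -> checks bit3=1, bit5=1, bit6=1 (all 1) -> maybe
Op 7: query emu -> checks bit0=1, bit3=1, bit4=1 (all 1) -> maybe
Op 8: query rat -> checks bit3=1, bit5=1, bit6=1 (all 1) -> maybe
Op 9: insert rat -> sets bits 3 5 6 -> bits=10111111
Op 10: query bee -> checks bit4=1, bit7=1 (all 1) -> maybe
Op 11: query yak -> checks bit0=1, bit2=1, bit4=1 (all 1) -> maybe
Query results in order: maybe maybe maybe maybe maybe maybe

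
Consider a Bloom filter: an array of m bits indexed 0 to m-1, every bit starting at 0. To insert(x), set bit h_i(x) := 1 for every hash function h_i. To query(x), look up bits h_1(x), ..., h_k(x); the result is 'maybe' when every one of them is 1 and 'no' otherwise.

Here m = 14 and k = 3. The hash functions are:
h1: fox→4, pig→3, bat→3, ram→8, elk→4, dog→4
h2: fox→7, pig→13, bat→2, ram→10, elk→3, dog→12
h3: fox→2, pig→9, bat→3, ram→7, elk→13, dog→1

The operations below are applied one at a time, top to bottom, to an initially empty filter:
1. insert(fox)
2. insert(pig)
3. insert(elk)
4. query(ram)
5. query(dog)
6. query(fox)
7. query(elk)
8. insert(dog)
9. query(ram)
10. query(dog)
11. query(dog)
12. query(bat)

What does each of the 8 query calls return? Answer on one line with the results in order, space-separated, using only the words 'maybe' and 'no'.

Answer: no no maybe maybe no maybe maybe maybe

Derivation:
Start: bits=00000000000000
Op 1: insert fox -> sets bits 2 4 7 -> bits=00101001000000
Op 2: insert pig -> sets bits 3 9 13 -> bits=00111001010001
Op 3: insert elk -> sets bits 3 4 13 -> bits=00111001010001
Op 4: query ram -> checks bit7=1, bit8=0, bit10=0 (has a 0) -> no
Op 5: query dog -> checks bit1=0, bit4=1, bit12=0 (has a 0) -> no
Op 6: query fox -> checks bit2=1, bit4=1, bit7=1 (all 1) -> maybe
Op 7: query elk -> checks bit3=1, bit4=1, bit13=1 (all 1) -> maybe
Op 8: insert dog -> sets bits 1 4 12 -> bits=01111001010011
Op 9: query ram -> checks bit7=1, bit8=0, bit10=0 (has a 0) -> no
Op 10: query dog -> checks bit1=1, bit4=1, bit12=1 (all 1) -> maybe
Op 11: query dog -> checks bit1=1, bit4=1, bit12=1 (all 1) -> maybe
Op 12: query bat -> checks bit2=1, bit3=1 (all 1) -> maybe
Query results in order: no no maybe maybe no maybe maybe maybe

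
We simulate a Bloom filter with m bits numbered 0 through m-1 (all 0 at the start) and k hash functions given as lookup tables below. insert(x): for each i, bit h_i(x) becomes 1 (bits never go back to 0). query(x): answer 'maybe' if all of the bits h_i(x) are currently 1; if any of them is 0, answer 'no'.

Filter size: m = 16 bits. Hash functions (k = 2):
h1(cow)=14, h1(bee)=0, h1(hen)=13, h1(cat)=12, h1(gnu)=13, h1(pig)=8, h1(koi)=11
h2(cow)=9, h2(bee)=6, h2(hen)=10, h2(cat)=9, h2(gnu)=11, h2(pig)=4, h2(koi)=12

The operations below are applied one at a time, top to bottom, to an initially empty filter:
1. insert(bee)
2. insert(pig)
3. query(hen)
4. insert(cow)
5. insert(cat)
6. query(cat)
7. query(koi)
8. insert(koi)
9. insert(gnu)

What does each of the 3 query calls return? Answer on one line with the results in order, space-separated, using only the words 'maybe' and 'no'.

Answer: no maybe no

Derivation:
Start: bits=0000000000000000
Op 1: insert bee -> sets bits 0 6 -> bits=1000001000000000
Op 2: insert pig -> sets bits 4 8 -> bits=1000101010000000
Op 3: query hen -> checks bit10=0, bit13=0 (has a 0) -> no
Op 4: insert cow -> sets bits 9 14 -> bits=1000101011000010
Op 5: insert cat -> sets bits 9 12 -> bits=1000101011001010
Op 6: query cat -> checks bit9=1, bit12=1 (all 1) -> maybe
Op 7: query koi -> checks bit11=0, bit12=1 (has a 0) -> no
Op 8: insert koi -> sets bits 11 12 -> bits=1000101011011010
Op 9: insert gnu -> sets bits 11 13 -> bits=1000101011011110
Query results in order: no maybe no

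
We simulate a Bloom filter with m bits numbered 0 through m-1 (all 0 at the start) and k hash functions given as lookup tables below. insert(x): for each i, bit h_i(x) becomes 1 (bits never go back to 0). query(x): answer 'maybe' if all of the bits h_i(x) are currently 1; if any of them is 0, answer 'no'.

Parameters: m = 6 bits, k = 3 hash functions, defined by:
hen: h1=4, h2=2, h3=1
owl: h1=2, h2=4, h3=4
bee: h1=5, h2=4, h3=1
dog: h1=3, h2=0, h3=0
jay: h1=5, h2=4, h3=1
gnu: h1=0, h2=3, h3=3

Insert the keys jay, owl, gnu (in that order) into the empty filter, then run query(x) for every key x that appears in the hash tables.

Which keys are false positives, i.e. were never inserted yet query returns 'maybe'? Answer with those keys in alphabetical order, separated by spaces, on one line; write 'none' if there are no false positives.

Answer: bee dog hen

Derivation:
Start: bits=000000
After insert 'jay': sets bits 1 4 5 -> bits=010011
After insert 'owl': sets bits 2 4 -> bits=011011
After insert 'gnu': sets bits 0 3 -> bits=111111
Not inserted: bee dog hen — query each against bits=111111:
query bee: checks bit1=1, bit4=1, bit5=1 (all 1) -> maybe => FALSE POSITIVE
query dog: checks bit0=1, bit3=1 (all 1) -> maybe => FALSE POSITIVE
query hen: checks bit1=1, bit2=1, bit4=1 (all 1) -> maybe => FALSE POSITIVE
False positives (alphabetical): bee dog hen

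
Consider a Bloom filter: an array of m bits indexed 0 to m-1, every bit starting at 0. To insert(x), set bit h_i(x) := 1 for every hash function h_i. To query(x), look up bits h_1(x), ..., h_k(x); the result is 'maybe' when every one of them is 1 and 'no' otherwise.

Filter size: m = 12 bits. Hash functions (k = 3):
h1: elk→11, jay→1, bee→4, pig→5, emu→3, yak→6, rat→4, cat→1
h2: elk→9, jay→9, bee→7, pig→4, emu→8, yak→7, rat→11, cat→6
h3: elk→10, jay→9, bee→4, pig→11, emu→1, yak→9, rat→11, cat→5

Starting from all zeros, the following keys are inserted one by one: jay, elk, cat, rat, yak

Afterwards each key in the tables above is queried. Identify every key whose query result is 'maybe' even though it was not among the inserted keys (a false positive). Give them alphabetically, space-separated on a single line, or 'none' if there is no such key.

Start: bits=000000000000
After insert 'jay': sets bits 1 9 -> bits=010000000100
After insert 'elk': sets bits 9 10 11 -> bits=010000000111
After insert 'cat': sets bits 1 5 6 -> bits=010001100111
After insert 'rat': sets bits 4 11 -> bits=010011100111
After insert 'yak': sets bits 6 7 9 -> bits=010011110111
Not inserted: bee emu pig — query each against bits=010011110111:
query bee: checks bit4=1, bit7=1 (all 1) -> maybe => FALSE POSITIVE
query emu: checks bit1=1, bit3=0, bit8=0 (has a 0) -> no => not a false positive
query pig: checks bit4=1, bit5=1, bit11=1 (all 1) -> maybe => FALSE POSITIVE
False positives (alphabetical): bee pig

Answer: bee pig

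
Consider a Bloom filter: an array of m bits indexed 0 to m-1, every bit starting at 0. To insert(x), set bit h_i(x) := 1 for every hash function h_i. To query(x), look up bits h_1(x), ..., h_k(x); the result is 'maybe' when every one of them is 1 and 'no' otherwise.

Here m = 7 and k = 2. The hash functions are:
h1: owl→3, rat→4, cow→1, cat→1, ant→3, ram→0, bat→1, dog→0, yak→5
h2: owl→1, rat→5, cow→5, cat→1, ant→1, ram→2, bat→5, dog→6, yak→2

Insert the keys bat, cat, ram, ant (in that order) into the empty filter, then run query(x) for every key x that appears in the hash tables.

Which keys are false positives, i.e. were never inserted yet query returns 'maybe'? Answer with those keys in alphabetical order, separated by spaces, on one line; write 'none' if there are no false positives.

Start: bits=0000000
After insert 'bat': sets bits 1 5 -> bits=0100010
After insert 'cat': sets bits 1 -> bits=0100010
After insert 'ram': sets bits 0 2 -> bits=1110010
After insert 'ant': sets bits 1 3 -> bits=1111010
Not inserted: cow dog owl rat yak — query each against bits=1111010:
query cow: checks bit1=1, bit5=1 (all 1) -> maybe => FALSE POSITIVE
query dog: checks bit0=1, bit6=0 (has a 0) -> no => not a false positive
query owl: checks bit1=1, bit3=1 (all 1) -> maybe => FALSE POSITIVE
query rat: checks bit4=0, bit5=1 (has a 0) -> no => not a false positive
query yak: checks bit2=1, bit5=1 (all 1) -> maybe => FALSE POSITIVE
False positives (alphabetical): cow owl yak

Answer: cow owl yak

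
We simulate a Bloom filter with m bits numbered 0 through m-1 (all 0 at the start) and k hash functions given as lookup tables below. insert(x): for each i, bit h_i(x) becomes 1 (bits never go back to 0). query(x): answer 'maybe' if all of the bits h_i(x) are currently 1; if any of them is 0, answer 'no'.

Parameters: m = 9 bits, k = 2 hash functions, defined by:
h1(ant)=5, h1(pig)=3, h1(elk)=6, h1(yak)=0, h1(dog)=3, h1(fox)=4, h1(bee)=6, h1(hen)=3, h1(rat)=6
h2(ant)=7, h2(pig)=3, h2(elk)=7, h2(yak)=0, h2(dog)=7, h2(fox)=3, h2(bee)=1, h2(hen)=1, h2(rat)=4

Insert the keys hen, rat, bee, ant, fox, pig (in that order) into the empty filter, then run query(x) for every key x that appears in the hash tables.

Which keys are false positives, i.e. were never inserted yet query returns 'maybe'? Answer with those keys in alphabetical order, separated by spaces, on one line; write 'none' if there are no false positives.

Answer: dog elk

Derivation:
Start: bits=000000000
After insert 'hen': sets bits 1 3 -> bits=010100000
After insert 'rat': sets bits 4 6 -> bits=010110100
After insert 'bee': sets bits 1 6 -> bits=010110100
After insert 'ant': sets bits 5 7 -> bits=010111110
After insert 'fox': sets bits 3 4 -> bits=010111110
After insert 'pig': sets bits 3 -> bits=010111110
Not inserted: dog elk yak — query each against bits=010111110:
query dog: checks bit3=1, bit7=1 (all 1) -> maybe => FALSE POSITIVE
query elk: checks bit6=1, bit7=1 (all 1) -> maybe => FALSE POSITIVE
query yak: checks bit0=0 (has a 0) -> no => not a false positive
False positives (alphabetical): dog elk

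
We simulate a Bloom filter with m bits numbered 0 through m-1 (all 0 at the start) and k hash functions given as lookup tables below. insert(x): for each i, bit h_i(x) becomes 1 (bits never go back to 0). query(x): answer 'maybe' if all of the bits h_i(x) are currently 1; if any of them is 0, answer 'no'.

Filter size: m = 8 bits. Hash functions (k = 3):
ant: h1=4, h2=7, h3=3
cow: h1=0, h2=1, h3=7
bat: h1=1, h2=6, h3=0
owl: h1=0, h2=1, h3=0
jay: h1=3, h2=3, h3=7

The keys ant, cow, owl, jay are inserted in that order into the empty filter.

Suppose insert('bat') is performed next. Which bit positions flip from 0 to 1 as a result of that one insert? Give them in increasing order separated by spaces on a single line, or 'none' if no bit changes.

Start: bits=00000000
After insert 'ant': sets bits 3 4 7 -> bits=00011001
After insert 'cow': sets bits 0 1 7 -> bits=11011001
After insert 'owl': sets bits 0 1 -> bits=11011001
After insert 'jay': sets bits 3 7 -> bits=11011001
insert 'bat' would touch bits 0 1 6; currently bit0=1, bit1=1, bit6=0
Bits that are 0 among those (would change 0->1): 6

Answer: 6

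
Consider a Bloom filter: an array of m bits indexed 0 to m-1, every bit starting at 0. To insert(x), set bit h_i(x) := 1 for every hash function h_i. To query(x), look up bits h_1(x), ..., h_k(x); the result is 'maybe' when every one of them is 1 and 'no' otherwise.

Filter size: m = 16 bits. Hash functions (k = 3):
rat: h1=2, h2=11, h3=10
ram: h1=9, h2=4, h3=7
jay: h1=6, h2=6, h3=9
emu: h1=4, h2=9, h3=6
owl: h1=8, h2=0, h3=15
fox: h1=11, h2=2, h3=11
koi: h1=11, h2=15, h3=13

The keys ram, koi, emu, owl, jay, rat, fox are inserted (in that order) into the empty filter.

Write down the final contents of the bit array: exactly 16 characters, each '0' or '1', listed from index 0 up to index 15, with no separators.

Answer: 1010101111110101

Derivation:
Start: bits=0000000000000000
After insert 'ram': sets bits 4 7 9 -> bits=0000100101000000
After insert 'koi': sets bits 11 13 15 -> bits=0000100101010101
After insert 'emu': sets bits 4 6 9 -> bits=0000101101010101
After insert 'owl': sets bits 0 8 15 -> bits=1000101111010101
After insert 'jay': sets bits 6 9 -> bits=1000101111010101
After insert 'rat': sets bits 2 10 11 -> bits=1010101111110101
After insert 'fox': sets bits 2 11 -> bits=1010101111110101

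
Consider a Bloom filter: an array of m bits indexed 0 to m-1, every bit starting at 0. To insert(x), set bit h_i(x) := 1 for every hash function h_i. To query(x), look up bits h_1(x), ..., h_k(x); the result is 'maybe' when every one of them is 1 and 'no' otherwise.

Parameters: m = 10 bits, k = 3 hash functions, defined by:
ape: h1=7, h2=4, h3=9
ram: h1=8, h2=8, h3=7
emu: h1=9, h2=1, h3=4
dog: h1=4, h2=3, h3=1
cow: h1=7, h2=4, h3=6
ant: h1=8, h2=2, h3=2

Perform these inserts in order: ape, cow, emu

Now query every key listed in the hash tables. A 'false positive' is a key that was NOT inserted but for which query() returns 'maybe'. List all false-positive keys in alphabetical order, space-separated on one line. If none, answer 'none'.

Answer: none

Derivation:
Start: bits=0000000000
After insert 'ape': sets bits 4 7 9 -> bits=0000100101
After insert 'cow': sets bits 4 6 7 -> bits=0000101101
After insert 'emu': sets bits 1 4 9 -> bits=0100101101
Not inserted: ant dog ram — query each against bits=0100101101:
query ant: checks bit2=0, bit8=0 (has a 0) -> no => not a false positive
query dog: checks bit1=1, bit3=0, bit4=1 (has a 0) -> no => not a false positive
query ram: checks bit7=1, bit8=0 (has a 0) -> no => not a false positive
False positives (alphabetical): none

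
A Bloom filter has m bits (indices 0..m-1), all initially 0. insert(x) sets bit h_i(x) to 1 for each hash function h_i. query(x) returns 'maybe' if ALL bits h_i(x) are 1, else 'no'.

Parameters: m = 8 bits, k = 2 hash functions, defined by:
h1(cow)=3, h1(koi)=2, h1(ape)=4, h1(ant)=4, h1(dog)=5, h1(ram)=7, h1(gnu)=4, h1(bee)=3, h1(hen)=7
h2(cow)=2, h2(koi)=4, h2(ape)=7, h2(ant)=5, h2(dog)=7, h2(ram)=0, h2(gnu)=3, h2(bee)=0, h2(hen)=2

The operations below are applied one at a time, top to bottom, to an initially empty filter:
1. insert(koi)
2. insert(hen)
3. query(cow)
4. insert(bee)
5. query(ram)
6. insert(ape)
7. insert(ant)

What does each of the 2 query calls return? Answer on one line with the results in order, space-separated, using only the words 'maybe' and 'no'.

Start: bits=00000000
Op 1: insert koi -> sets bits 2 4 -> bits=00101000
Op 2: insert hen -> sets bits 2 7 -> bits=00101001
Op 3: query cow -> checks bit2=1, bit3=0 (has a 0) -> no
Op 4: insert bee -> sets bits 0 3 -> bits=10111001
Op 5: query ram -> checks bit0=1, bit7=1 (all 1) -> maybe
Op 6: insert ape -> sets bits 4 7 -> bits=10111001
Op 7: insert ant -> sets bits 4 5 -> bits=10111101
Query results in order: no maybe

Answer: no maybe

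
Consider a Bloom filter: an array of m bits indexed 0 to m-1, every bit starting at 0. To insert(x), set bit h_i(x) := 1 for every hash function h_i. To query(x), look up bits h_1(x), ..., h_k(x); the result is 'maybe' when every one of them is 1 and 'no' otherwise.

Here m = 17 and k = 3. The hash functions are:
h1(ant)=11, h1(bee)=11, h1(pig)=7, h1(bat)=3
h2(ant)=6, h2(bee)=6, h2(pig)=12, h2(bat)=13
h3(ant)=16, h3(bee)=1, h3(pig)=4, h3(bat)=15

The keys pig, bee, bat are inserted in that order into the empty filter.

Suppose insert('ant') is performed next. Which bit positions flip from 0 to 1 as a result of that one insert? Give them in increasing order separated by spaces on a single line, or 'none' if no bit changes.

Answer: 16

Derivation:
Start: bits=00000000000000000
After insert 'pig': sets bits 4 7 12 -> bits=00001001000010000
After insert 'bee': sets bits 1 6 11 -> bits=01001011000110000
After insert 'bat': sets bits 3 13 15 -> bits=01011011000111010
insert 'ant' would touch bits 6 11 16; currently bit6=1, bit11=1, bit16=0
Bits that are 0 among those (would change 0->1): 16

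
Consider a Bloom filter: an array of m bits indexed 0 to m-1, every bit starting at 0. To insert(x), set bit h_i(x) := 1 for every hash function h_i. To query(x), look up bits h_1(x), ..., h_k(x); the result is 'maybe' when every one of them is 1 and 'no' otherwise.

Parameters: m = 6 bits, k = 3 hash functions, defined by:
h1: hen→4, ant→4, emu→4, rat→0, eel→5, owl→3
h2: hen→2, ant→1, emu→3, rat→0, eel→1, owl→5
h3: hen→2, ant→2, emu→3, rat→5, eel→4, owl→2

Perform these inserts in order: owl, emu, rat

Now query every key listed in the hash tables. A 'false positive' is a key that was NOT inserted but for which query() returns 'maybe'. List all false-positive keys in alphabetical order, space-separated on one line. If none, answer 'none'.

Start: bits=000000
After insert 'owl': sets bits 2 3 5 -> bits=001101
After insert 'emu': sets bits 3 4 -> bits=001111
After insert 'rat': sets bits 0 5 -> bits=101111
Not inserted: ant eel hen — query each against bits=101111:
query ant: checks bit1=0, bit2=1, bit4=1 (has a 0) -> no => not a false positive
query eel: checks bit1=0, bit4=1, bit5=1 (has a 0) -> no => not a false positive
query hen: checks bit2=1, bit4=1 (all 1) -> maybe => FALSE POSITIVE
False positives (alphabetical): hen

Answer: hen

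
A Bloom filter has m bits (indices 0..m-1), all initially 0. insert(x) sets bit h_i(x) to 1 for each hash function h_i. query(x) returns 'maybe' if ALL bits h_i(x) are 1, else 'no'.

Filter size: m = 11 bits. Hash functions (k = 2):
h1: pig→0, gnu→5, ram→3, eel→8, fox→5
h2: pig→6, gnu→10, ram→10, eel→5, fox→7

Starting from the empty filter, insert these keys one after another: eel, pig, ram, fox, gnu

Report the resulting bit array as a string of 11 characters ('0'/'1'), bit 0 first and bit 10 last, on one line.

Answer: 10010111101

Derivation:
Start: bits=00000000000
After insert 'eel': sets bits 5 8 -> bits=00000100100
After insert 'pig': sets bits 0 6 -> bits=10000110100
After insert 'ram': sets bits 3 10 -> bits=10010110101
After insert 'fox': sets bits 5 7 -> bits=10010111101
After insert 'gnu': sets bits 5 10 -> bits=10010111101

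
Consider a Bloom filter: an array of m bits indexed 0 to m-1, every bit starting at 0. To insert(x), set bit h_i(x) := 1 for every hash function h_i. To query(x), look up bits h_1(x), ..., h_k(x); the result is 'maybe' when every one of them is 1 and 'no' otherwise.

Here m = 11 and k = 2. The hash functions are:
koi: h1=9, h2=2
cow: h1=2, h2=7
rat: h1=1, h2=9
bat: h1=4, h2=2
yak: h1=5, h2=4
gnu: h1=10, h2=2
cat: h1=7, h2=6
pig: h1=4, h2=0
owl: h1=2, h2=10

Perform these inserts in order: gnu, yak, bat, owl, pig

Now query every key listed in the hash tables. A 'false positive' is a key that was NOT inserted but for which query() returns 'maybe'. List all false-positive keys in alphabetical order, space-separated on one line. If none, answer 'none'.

Answer: none

Derivation:
Start: bits=00000000000
After insert 'gnu': sets bits 2 10 -> bits=00100000001
After insert 'yak': sets bits 4 5 -> bits=00101100001
After insert 'bat': sets bits 2 4 -> bits=00101100001
After insert 'owl': sets bits 2 10 -> bits=00101100001
After insert 'pig': sets bits 0 4 -> bits=10101100001
Not inserted: cat cow koi rat — query each against bits=10101100001:
query cat: checks bit6=0, bit7=0 (has a 0) -> no => not a false positive
query cow: checks bit2=1, bit7=0 (has a 0) -> no => not a false positive
query koi: checks bit2=1, bit9=0 (has a 0) -> no => not a false positive
query rat: checks bit1=0, bit9=0 (has a 0) -> no => not a false positive
False positives (alphabetical): none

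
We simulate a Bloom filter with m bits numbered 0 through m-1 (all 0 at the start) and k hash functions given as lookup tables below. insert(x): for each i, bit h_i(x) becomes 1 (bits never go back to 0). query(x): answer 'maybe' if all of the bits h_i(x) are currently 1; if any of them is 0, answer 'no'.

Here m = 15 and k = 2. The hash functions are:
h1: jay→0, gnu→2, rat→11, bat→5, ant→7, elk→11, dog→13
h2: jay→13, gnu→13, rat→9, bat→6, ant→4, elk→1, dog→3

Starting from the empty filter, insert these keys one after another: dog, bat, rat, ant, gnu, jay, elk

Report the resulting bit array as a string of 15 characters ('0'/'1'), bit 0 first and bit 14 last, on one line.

Answer: 111111110101010

Derivation:
Start: bits=000000000000000
After insert 'dog': sets bits 3 13 -> bits=000100000000010
After insert 'bat': sets bits 5 6 -> bits=000101100000010
After insert 'rat': sets bits 9 11 -> bits=000101100101010
After insert 'ant': sets bits 4 7 -> bits=000111110101010
After insert 'gnu': sets bits 2 13 -> bits=001111110101010
After insert 'jay': sets bits 0 13 -> bits=101111110101010
After insert 'elk': sets bits 1 11 -> bits=111111110101010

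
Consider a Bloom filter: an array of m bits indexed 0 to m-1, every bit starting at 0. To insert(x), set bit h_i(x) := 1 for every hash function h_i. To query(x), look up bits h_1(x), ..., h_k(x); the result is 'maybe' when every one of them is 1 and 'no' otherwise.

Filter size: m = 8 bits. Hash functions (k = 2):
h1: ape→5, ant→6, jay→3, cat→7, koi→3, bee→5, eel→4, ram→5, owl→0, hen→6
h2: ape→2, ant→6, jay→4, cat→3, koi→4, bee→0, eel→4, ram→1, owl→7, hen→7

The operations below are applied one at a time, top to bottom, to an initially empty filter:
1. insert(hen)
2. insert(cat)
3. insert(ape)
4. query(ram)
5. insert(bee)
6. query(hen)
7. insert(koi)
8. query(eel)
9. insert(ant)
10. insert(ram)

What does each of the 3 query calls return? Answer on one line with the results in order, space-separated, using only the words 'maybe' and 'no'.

Answer: no maybe maybe

Derivation:
Start: bits=00000000
Op 1: insert hen -> sets bits 6 7 -> bits=00000011
Op 2: insert cat -> sets bits 3 7 -> bits=00010011
Op 3: insert ape -> sets bits 2 5 -> bits=00110111
Op 4: query ram -> checks bit1=0, bit5=1 (has a 0) -> no
Op 5: insert bee -> sets bits 0 5 -> bits=10110111
Op 6: query hen -> checks bit6=1, bit7=1 (all 1) -> maybe
Op 7: insert koi -> sets bits 3 4 -> bits=10111111
Op 8: query eel -> checks bit4=1 (all 1) -> maybe
Op 9: insert ant -> sets bits 6 -> bits=10111111
Op 10: insert ram -> sets bits 1 5 -> bits=11111111
Query results in order: no maybe maybe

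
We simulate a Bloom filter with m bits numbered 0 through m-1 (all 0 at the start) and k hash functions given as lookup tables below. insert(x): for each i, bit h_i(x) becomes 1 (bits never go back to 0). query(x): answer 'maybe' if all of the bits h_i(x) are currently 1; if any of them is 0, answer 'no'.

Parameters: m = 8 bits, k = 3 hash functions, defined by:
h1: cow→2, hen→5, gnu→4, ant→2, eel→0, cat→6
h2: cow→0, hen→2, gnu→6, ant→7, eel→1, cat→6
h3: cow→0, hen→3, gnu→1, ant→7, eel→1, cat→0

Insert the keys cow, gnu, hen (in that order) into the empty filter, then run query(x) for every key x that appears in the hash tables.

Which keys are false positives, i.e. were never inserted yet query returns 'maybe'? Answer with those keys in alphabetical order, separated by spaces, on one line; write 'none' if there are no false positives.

Start: bits=00000000
After insert 'cow': sets bits 0 2 -> bits=10100000
After insert 'gnu': sets bits 1 4 6 -> bits=11101010
After insert 'hen': sets bits 2 3 5 -> bits=11111110
Not inserted: ant cat eel — query each against bits=11111110:
query ant: checks bit2=1, bit7=0 (has a 0) -> no => not a false positive
query cat: checks bit0=1, bit6=1 (all 1) -> maybe => FALSE POSITIVE
query eel: checks bit0=1, bit1=1 (all 1) -> maybe => FALSE POSITIVE
False positives (alphabetical): cat eel

Answer: cat eel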